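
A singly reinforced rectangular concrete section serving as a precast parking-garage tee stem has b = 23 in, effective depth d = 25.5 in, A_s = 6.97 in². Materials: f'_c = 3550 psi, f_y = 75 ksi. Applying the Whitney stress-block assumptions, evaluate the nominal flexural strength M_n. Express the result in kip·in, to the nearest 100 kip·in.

M_n ≈ 11400 kip·in

T = A_s f_y = 6.97 × 75 = 522.75 kips.
a = T/(0.85 f'_c b) = 522.75/(0.85 × 3.55 × 23) = 7.532 in.
M_n = T(d − a/2) = 522.75 × (25.5 − 3.766) = 11361.4 kip·in.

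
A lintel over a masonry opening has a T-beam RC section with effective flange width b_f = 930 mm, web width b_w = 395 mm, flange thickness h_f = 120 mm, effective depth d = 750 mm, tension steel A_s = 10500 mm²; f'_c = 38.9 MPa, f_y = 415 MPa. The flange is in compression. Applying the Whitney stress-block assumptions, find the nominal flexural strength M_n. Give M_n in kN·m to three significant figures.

Tension: T = A_s f_y = 10500 × 415 = 4357500 N.
Try a within the flange: a = T/(0.85 f'_c b_f) = 4357500/(0.85 × 38.9 × 930) = 141.71 mm.
a = 141.71 > h_f = 120 mm: the block extends into the web. Split into flange-overhang and web parts.
C_f = 0.85 f'_c (b_f − b_w) h_f = 0.85 × 38.9 × (930 − 395) × 120 = 2122773 N.
Remaining web compression depth: a_w = (T − C_f)/(0.85 f'_c b_w) = (4357500 − 2122773)/(0.85 × 38.9 × 395) = 171.10 mm.
M_n = C_f(d − h_f/2) + (T − C_f)(d − a_w/2) = 2122773 × (750 − 60) + 2234727 × (750 − 85.55) = 1464.71 + 1484.86 = 2949.57 × 10⁶ N·mm.
M_n = 2949.57 kN·m.

M_n ≈ 2950 kN·m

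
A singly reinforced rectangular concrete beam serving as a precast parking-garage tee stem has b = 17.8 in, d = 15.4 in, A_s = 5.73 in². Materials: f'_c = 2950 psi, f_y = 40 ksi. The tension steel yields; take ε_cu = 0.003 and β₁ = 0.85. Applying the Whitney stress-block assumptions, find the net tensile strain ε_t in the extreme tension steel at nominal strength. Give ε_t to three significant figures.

a = A_s f_y/(0.85 f'_c b) = 5.135 in.
β₁ = 0.85, so c = a/β₁ = 5.135/0.85 = 6.041 in.
From the linear strain diagram with ε_cu = 0.003: ε_t = 0.003 (d − c)/c = 0.003 × (15.4 − 6.041)/6.041 = 0.00465.
ε_t is between 0.004 and 0.005 — transition zone.

ε_t ≈ 0.00465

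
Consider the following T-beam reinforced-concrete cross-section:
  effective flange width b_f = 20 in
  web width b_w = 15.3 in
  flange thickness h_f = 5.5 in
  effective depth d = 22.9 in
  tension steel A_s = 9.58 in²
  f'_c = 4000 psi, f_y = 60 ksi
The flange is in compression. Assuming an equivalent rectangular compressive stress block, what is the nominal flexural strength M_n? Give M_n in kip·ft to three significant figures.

Tension: T = A_s f_y = 9.58 × 60 = 574.8 kips.
Try a within the flange: a = T/(0.85 f'_c b_f) = 574.8/(0.85 × 4 × 20) = 8.453 in.
a = 8.453 > h_f = 5.5 in: the block extends into the web. Split into flange-overhang and web parts.
C_f = 0.85 f'_c (b_f − b_w) h_f = 0.85 × 4 × (20 − 15.3) × 5.5 = 87.9 kips.
Remaining web compression depth: a_w = (T − C_f)/(0.85 f'_c b_w) = (574.8 − 87.9)/(0.85 × 4 × 15.3) = 9.360 in.
M_n = C_f(d − h_f/2) + (T − C_f)(d − a_w/2) = 87.9 × (22.9 − 2.75) + 486.9 × (22.9 − 4.68) = 1771.2 + 8871.3 = 10642.5 kip·in.
M_n = 10642.5/12 = 886.88 kip·ft.

M_n ≈ 887 kip·ft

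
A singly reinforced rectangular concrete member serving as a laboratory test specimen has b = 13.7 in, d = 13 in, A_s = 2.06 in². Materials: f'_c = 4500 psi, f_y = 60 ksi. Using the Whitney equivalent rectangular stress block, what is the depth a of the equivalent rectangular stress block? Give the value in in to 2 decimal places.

a ≈ 2.36 in

T = A_s f_y = 2.06 × 60 = 123.6 kips.
a = T/(0.85 f'_c b) = 123.6/(0.85 × 4.5 × 13.7) = 2.36 in.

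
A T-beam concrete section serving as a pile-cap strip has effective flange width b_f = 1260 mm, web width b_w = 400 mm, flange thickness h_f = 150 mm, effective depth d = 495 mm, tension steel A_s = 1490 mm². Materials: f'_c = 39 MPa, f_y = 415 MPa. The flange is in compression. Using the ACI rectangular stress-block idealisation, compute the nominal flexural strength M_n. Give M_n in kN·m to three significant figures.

Tension: T = A_s f_y = 1490 × 415 = 618350 N.
Try a within the flange: a = T/(0.85 f'_c b_f) = 618350/(0.85 × 39 × 1260) = 14.80 mm.
Since a = 14.80 ≤ h_f = 150 mm, the stress block lies entirely in the flange; analyse as a rectangular beam of width b_f.
M_n = T(d − a/2) = 618350 × (495 − 7.4) = 301.51 × 10⁶ N·mm.
M_n = 301.51 kN·m.

M_n ≈ 302 kN·m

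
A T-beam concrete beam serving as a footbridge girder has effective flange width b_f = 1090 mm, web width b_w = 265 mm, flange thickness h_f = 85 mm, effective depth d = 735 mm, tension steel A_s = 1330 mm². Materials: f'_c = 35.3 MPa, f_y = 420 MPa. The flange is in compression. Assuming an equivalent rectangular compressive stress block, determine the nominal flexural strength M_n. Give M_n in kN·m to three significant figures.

Tension: T = A_s f_y = 1330 × 420 = 558600 N.
Try a within the flange: a = T/(0.85 f'_c b_f) = 558600/(0.85 × 35.3 × 1090) = 17.08 mm.
Since a = 17.08 ≤ h_f = 85 mm, the stress block lies entirely in the flange; analyse as a rectangular beam of width b_f.
M_n = T(d − a/2) = 558600 × (735 − 8.54) = 405.80 × 10⁶ N·mm.
M_n = 405.80 kN·m.

M_n ≈ 406 kN·m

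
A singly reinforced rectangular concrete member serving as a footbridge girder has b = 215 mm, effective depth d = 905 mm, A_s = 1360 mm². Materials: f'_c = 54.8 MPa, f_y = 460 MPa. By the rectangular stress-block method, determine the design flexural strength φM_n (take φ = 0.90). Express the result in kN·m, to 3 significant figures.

φM_n ≈ 492 kN·m

T = A_s f_y = 1360 × 460 = 625600 N = 625.6 kN.
From C = T: a = T/(0.85 f'_c b) = 625600/(0.85 × 54.8 × 215) = 62.47 mm.
M_n = T(d − a/2) = 625.6 kN × (905 − 31.235) mm = 546.63 kN·m.
φM_n = 0.90 × 546.63 = 491.97 kN·m.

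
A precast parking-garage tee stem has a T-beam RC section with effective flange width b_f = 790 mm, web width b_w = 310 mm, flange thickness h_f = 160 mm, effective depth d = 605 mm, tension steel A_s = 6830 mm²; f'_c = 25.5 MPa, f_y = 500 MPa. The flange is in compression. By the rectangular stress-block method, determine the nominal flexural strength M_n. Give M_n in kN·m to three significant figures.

M_n ≈ 1700 kN·m

Tension: T = A_s f_y = 6830 × 500 = 3415000 N.
Try a within the flange: a = T/(0.85 f'_c b_f) = 3415000/(0.85 × 25.5 × 790) = 199.44 mm.
a = 199.44 > h_f = 160 mm: the block extends into the web. Split into flange-overhang and web parts.
C_f = 0.85 f'_c (b_f − b_w) h_f = 0.85 × 25.5 × (790 − 310) × 160 = 1664640 N.
Remaining web compression depth: a_w = (T − C_f)/(0.85 f'_c b_w) = (3415000 − 1664640)/(0.85 × 25.5 × 310) = 260.50 mm.
M_n = C_f(d − h_f/2) + (T − C_f)(d − a_w/2) = 1664640 × (605 − 80) + 1750360 × (605 − 130.25) = 873.94 + 830.98 = 1704.92 × 10⁶ N·mm.
M_n = 1704.92 kN·m.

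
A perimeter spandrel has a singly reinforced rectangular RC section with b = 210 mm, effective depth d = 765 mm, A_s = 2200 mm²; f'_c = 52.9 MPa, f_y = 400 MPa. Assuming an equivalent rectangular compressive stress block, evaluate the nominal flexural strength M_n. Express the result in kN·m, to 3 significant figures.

T = A_s f_y = 2200 × 400 = 880000 N = 880 kN.
From C = T: a = T/(0.85 f'_c b) = 880000/(0.85 × 52.9 × 210) = 93.19 mm.
M_n = T(d − a/2) = 880 kN × (765 − 46.595) mm = 632.20 kN·m.

M_n ≈ 632 kN·m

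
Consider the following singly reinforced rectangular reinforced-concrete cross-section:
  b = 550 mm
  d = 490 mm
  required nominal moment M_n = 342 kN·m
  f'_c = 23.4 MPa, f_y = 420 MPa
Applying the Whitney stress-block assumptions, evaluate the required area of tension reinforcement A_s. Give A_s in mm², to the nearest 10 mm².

With M_n = 0.85 f'_c a b (d − a/2), solve the quadratic for a:
a = d − √(d² − 2M_n/(0.85 f'_c b)) = 490 − √(490² − 2 × 342×10⁶/(0.85 × 23.4 × 550)) = 68.60 mm.
A_s = 0.85 f'_c a b / f_y = 0.85 × 23.4 × 68.60 × 550 / 420 = 1786.8 mm².

A_s ≈ 1790 mm²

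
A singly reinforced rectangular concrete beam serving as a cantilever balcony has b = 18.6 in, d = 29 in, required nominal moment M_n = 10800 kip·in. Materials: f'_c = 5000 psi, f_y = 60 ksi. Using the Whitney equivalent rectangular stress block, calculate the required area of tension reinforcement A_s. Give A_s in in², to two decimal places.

From M_n = 0.85 f'_c a b (d − a/2):
a = d − √(d² − 2M_n/(0.85 f'_c b)) = 29 − √(29² − 2 × 10800/(0.85 × 5 × 18.6)) = 5.172 in.
A_s = 0.85 f'_c a b / f_y = 0.85 × 5 × 5.172 × 18.6 / 60 = 6.814 in².

A_s ≈ 6.81 in²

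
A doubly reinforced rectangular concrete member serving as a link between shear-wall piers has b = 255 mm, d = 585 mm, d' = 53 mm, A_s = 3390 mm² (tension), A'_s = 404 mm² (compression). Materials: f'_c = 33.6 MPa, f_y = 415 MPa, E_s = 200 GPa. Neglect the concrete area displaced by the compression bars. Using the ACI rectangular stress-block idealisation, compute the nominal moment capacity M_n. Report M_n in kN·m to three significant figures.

M_n ≈ 709 kN·m

Assume both tension and compression steel yield.
Net tension couple steel: A_s − A'_s = 2986 mm².
a = (A_s − A'_s) f_y / (0.85 f'_c b) = 1239190/(0.85 × 33.6 × 255) = 170.15 mm.
c = a/β₁ = 170.15/0.81 = 210.06 mm; ε'_s = 0.003(c − d')/c = 0.0022 ≥ f_y/E_s = 0.0021, so compression steel does yield.
M_n = (A_s − A'_s) f_y (d − a/2) + A'_s f_y (d − d') = [1239190 × (585 − 85.075) + 167660 × (585 − 53)] × 10⁻⁶ = 619.50 + 89.20 = 708.70 kN·m.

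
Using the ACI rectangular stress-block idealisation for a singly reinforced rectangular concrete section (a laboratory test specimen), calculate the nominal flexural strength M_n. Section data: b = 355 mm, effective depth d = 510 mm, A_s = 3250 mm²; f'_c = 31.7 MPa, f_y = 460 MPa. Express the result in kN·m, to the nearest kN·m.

M_n ≈ 646 kN·m

T = A_s f_y = 3250 × 460 = 1495000 N = 1495 kN.
From C = T: a = T/(0.85 f'_c b) = 1495000/(0.85 × 31.7 × 355) = 156.29 mm.
M_n = T(d − a/2) = 1495 kN × (510 − 78.145) mm = 645.62 kN·m.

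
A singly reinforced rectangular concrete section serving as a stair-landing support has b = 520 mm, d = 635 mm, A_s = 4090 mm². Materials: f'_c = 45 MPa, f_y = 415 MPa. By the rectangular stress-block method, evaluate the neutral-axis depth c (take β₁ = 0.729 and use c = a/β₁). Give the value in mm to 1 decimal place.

c ≈ 117.1 mm

T = A_s f_y = 4090 × 415 = 1697350 N = 1697.35 kN.
Setting C = 0.85 f'_c a b equal to T: a = 1697350/(0.85 × 45 × 520) = 85.337 mm.
With β₁ = 0.729, c = a/β₁ = 85.337/0.729 = 117.1 mm.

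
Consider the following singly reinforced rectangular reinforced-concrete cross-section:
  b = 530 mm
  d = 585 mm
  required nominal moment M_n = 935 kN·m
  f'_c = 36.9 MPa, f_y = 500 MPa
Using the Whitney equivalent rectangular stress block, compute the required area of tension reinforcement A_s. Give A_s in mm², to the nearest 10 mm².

A_s ≈ 3510 mm²

With M_n = 0.85 f'_c a b (d − a/2), solve the quadratic for a:
a = d − √(d² − 2M_n/(0.85 f'_c b)) = 585 − √(585² − 2 × 935×10⁶/(0.85 × 36.9 × 530)) = 105.69 mm.
A_s = 0.85 f'_c a b / f_y = 0.85 × 36.9 × 105.69 × 530 / 500 = 3513.9 mm².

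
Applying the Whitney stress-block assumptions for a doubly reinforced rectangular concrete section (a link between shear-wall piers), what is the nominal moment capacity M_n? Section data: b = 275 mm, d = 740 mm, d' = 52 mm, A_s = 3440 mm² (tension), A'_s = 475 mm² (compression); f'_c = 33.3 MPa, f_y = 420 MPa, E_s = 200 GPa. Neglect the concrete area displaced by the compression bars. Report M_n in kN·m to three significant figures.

M_n ≈ 959 kN·m

Assume both tension and compression steel yield.
Net tension couple steel: A_s − A'_s = 2965 mm².
a = (A_s − A'_s) f_y / (0.85 f'_c b) = 1245300/(0.85 × 33.3 × 275) = 159.98 mm.
c = a/β₁ = 159.98/0.812 = 197.02 mm; ε'_s = 0.003(c − d')/c = 0.0022 ≥ f_y/E_s = 0.0021, so compression steel does yield.
M_n = (A_s − A'_s) f_y (d − a/2) + A'_s f_y (d − d') = [1245300 × (740 − 79.99) + 199500 × (740 − 52)] × 10⁻⁶ = 821.91 + 137.26 = 959.17 kN·m.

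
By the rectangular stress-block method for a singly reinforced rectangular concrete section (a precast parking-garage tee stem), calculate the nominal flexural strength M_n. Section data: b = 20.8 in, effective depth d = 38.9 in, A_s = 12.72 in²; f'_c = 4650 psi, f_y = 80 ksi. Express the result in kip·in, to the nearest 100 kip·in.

T = A_s f_y = 12.72 × 80 = 1017.6 kips.
a = T/(0.85 f'_c b) = 1017.6/(0.85 × 4.65 × 20.8) = 12.378 in.
M_n = T(d − a/2) = 1017.6 × (38.9 − 6.189) = 33286.7 kip·in.

M_n ≈ 33300 kip·in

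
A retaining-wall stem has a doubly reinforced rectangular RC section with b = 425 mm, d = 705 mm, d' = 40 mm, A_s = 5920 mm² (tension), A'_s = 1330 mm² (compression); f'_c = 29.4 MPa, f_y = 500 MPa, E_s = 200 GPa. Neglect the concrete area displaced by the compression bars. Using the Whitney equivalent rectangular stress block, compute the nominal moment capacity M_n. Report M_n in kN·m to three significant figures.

Assume both tension and compression steel yield.
Net tension couple steel: A_s − A'_s = 4590 mm².
a = (A_s − A'_s) f_y / (0.85 f'_c b) = 2295000/(0.85 × 29.4 × 425) = 216.09 mm.
c = a/β₁ = 216.09/0.84 = 257.25 mm; ε'_s = 0.003(c − d')/c = 0.0025 ≥ f_y/E_s = 0.0025, so compression steel does yield.
M_n = (A_s − A'_s) f_y (d − a/2) + A'_s f_y (d − d') = [2295000 × (705 − 108.045) + 665000 × (705 − 40)] × 10⁻⁶ = 1370.01 + 442.23 = 1812.24 kN·m.

M_n ≈ 1810 kN·m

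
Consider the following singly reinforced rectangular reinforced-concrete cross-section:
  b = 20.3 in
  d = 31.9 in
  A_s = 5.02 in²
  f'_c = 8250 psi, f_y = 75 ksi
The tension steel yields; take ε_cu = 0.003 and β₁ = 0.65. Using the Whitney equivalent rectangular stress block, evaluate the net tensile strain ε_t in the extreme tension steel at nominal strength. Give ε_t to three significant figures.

a = A_s f_y/(0.85 f'_c b) = 2.645 in.
β₁ = 0.65, so c = a/β₁ = 2.645/0.65 = 4.069 in.
From the linear strain diagram with ε_cu = 0.003: ε_t = 0.003 (d − c)/c = 0.003 × (31.9 − 4.069)/4.069 = 0.0205.
Since ε_t ≥ 0.005, the section is tension-controlled.

ε_t ≈ 0.0205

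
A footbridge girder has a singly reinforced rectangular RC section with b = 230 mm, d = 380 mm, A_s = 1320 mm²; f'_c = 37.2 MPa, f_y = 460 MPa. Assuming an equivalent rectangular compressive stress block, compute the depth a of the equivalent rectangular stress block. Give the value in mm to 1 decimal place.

a ≈ 83.5 mm

T = A_s f_y = 1320 × 460 = 607200 N = 607.2 kN.
Setting C = 0.85 f'_c a b equal to T: a = 607200/(0.85 × 37.2 × 230) = 83.5 mm.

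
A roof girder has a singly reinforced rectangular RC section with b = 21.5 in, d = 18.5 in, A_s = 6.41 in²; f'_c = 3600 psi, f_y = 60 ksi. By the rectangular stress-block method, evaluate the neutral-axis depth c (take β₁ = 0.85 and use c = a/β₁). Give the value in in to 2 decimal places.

T = A_s f_y = 6.41 × 60 = 384.6 kips.
a = T/(0.85 f'_c b) = 384.6/(0.85 × 3.6 × 21.5) = 5.8459 in.
With β₁ = 0.85, c = a/β₁ = 5.8459/0.85 = 6.88 in.

c ≈ 6.88 in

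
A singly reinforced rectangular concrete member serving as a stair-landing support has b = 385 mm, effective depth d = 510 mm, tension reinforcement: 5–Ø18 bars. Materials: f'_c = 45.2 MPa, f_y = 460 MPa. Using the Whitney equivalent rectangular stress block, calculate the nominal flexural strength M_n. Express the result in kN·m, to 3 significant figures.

A_s = 5 × 254 = 1270 mm².
T = A_s f_y = 1270 × 460 = 584200 N = 584.2 kN.
From C = T: a = T/(0.85 f'_c b) = 584200/(0.85 × 45.2 × 385) = 39.50 mm.
M_n = T(d − a/2) = 584.2 kN × (510 − 19.75) mm = 286.40 kN·m.

M_n ≈ 286 kN·m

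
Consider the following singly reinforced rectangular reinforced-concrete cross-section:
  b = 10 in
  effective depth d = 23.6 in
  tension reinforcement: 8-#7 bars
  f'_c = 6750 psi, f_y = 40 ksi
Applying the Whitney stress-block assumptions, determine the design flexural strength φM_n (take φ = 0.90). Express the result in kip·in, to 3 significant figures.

A_s = 8 × 0.6 = 4.8 in².
T = A_s f_y = 4.8 × 40 = 192 kips.
a = T/(0.85 f'_c b) = 192/(0.85 × 6.75 × 10) = 3.346 in.
M_n = T(d − a/2) = 192 × (23.6 − 1.673) = 4210.0 kip·in.
φM_n = 0.90 × 4210.0 = 3789.0 kip·in.

φM_n ≈ 3790 kip·in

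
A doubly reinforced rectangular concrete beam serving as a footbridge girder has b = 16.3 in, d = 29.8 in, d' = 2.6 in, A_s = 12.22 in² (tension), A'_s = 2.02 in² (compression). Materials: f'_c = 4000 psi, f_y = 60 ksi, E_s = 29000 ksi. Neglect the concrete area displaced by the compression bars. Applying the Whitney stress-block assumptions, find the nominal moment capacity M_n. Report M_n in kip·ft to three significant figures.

Assume both steels yield.
a = (A_s − A'_s) f_y/(0.85 f'_c b) = (12.22 − 2.02) × 60/(0.85 × 4 × 16.3) = 11.043 in.
c = a/β₁ = 11.043/0.85 = 12.992 in; ε'_s = 0.003(c − d')/c = 0.0024 ≥ ε_y = 0.0021, so the compression steel yields.
M_n = (A_s − A'_s) f_y (d − a/2) + A'_s f_y (d − d') = 612 × (29.8 − 5.5215) + 121.2 × (29.8 − 2.6) = 14858.4 + 3296.6 = 18155.0 kip·in = 18155.0/12 = 1512.92 kip·ft.

M_n ≈ 1510 kip·ft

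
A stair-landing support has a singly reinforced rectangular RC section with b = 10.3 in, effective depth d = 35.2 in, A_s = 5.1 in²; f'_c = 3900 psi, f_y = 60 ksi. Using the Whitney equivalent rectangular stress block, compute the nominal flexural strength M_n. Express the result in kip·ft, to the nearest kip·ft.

T = A_s f_y = 5.1 × 60 = 306 kips.
a = T/(0.85 f'_c b) = 306/(0.85 × 3.9 × 10.3) = 8.962 in.
M_n = T(d − a/2) = 306 × (35.2 − 4.481) = 9400.0 kip·in = 9400.0/12 = 783.33 kip·ft.

M_n ≈ 783 kip·ft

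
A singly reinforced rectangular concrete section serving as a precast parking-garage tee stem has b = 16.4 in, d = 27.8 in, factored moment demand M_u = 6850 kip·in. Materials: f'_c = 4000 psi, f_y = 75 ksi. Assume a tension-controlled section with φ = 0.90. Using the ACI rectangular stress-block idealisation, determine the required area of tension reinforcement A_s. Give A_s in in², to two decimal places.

A_s ≈ 4.05 in²

M_n = M_u/φ = 6850/0.90 = 7611.11 kip·in.
From M_n = 0.85 f'_c a b (d − a/2):
a = d − √(d² − 2M_n/(0.85 f'_c b)) = 27.8 − √(27.8² − 2 × 7611.11/(0.85 × 4 × 16.4)) = 5.443 in.
A_s = 0.85 f'_c a b / f_y = 0.85 × 4 × 5.443 × 16.4 / 75 = 4.047 in².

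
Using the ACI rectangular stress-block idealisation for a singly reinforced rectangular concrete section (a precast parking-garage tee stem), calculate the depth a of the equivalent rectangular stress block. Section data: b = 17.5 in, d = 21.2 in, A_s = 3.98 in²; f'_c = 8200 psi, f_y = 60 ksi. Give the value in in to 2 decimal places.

a ≈ 1.96 in

T = A_s f_y = 3.98 × 60 = 238.8 kips.
a = T/(0.85 f'_c b) = 238.8/(0.85 × 8.2 × 17.5) = 1.96 in.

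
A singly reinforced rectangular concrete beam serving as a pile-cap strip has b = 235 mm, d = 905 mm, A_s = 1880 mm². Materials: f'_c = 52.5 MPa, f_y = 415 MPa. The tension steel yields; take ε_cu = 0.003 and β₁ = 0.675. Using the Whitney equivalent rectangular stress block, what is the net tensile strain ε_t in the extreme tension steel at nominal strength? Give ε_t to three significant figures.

ε_t ≈ 0.0216

a = A_s f_y/(0.85 f'_c b) = 74.40 mm.
β₁ = 0.675, so c = a/β₁ = 74.40/0.675 = 110.22 mm.
From the linear strain diagram with ε_cu = 0.003: ε_t = 0.003 (d − c)/c = 0.003 × (905 − 110.22)/110.22 = 0.0216.
Since ε_t ≥ 0.005, the section is tension-controlled.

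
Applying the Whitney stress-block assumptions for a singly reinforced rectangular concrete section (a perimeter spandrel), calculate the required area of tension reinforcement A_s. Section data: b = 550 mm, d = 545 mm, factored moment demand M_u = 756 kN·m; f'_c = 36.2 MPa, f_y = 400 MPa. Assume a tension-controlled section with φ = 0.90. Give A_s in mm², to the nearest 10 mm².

A_s ≈ 4240 mm²

M_n = M_u/φ = 756/0.90 = 840 kN·m.
With M_n = 0.85 f'_c a b (d − a/2), solve the quadratic for a:
a = d − √(d² − 2M_n/(0.85 f'_c b)) = 545 − √(545² − 2 × 840×10⁶/(0.85 × 36.2 × 550)) = 100.30 mm.
A_s = 0.85 f'_c a b / f_y = 0.85 × 36.2 × 100.30 × 550 / 400 = 4243.6 mm².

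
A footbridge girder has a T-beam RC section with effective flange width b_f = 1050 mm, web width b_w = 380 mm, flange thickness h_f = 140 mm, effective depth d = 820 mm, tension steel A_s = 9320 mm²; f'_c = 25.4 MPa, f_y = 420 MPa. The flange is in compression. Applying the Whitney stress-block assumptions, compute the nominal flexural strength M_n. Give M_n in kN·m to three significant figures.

Tension: T = A_s f_y = 9320 × 420 = 3914400 N.
Try a within the flange: a = T/(0.85 f'_c b_f) = 3914400/(0.85 × 25.4 × 1050) = 172.67 mm.
a = 172.67 > h_f = 140 mm: the block extends into the web. Split into flange-overhang and web parts.
C_f = 0.85 f'_c (b_f − b_w) h_f = 0.85 × 25.4 × (1050 − 380) × 140 = 2025142 N.
Remaining web compression depth: a_w = (T − C_f)/(0.85 f'_c b_w) = (3914400 − 2025142)/(0.85 × 25.4 × 380) = 230.28 mm.
M_n = C_f(d − h_f/2) + (T − C_f)(d − a_w/2) = 2025142 × (820 − 70) + 1889258 × (820 − 115.14) = 1518.86 + 1331.66 = 2850.52 × 10⁶ N·mm.
M_n = 2850.52 kN·m.

M_n ≈ 2850 kN·m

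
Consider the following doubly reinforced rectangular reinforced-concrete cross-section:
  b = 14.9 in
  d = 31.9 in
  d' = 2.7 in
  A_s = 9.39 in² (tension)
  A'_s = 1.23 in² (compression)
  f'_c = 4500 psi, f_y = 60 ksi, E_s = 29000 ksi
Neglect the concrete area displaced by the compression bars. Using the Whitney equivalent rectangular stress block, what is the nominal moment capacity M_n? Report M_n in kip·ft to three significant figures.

M_n ≈ 1310 kip·ft

Assume both steels yield.
a = (A_s − A'_s) f_y/(0.85 f'_c b) = (9.39 − 1.23) × 60/(0.85 × 4.5 × 14.9) = 8.591 in.
c = a/β₁ = 8.591/0.825 = 10.413 in; ε'_s = 0.003(c − d')/c = 0.0022 ≥ ε_y = 0.0021, so the compression steel yields.
M_n = (A_s − A'_s) f_y (d − a/2) + A'_s f_y (d − d') = 489.6 × (31.9 − 4.2955) + 73.8 × (31.9 − 2.7) = 13515.2 + 2155.0 = 15670.2 kip·in = 15670.2/12 = 1305.85 kip·ft.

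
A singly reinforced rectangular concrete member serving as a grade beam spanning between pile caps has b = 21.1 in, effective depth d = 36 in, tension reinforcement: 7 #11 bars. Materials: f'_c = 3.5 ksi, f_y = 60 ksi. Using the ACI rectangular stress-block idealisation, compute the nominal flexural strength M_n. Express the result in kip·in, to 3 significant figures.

M_n ≈ 20200 kip·in

A_s = 7 × 1.56 = 10.92 in².
T = A_s f_y = 10.92 × 60 = 655.2 kips.
a = T/(0.85 f'_c b) = 655.2/(0.85 × 3.5 × 21.1) = 10.438 in.
M_n = T(d − a/2) = 655.2 × (36 − 5.219) = 20167.7 kip·in.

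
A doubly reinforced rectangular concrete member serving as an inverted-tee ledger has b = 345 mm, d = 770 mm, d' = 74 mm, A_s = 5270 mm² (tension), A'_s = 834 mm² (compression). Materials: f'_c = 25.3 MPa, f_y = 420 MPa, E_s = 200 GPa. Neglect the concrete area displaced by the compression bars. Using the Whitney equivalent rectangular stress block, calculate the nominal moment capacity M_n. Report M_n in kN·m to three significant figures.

Assume both tension and compression steel yield.
Net tension couple steel: A_s − A'_s = 4436 mm².
a = (A_s − A'_s) f_y / (0.85 f'_c b) = 1863120/(0.85 × 25.3 × 345) = 251.12 mm.
c = a/β₁ = 251.12/0.85 = 295.44 mm; ε'_s = 0.003(c − d')/c = 0.0022 ≥ f_y/E_s = 0.0021, so compression steel does yield.
M_n = (A_s − A'_s) f_y (d − a/2) + A'_s f_y (d − d') = [1863120 × (770 − 125.56) + 350280 × (770 − 74)] × 10⁻⁶ = 1200.67 + 243.79 = 1444.46 kN·m.

M_n ≈ 1440 kN·m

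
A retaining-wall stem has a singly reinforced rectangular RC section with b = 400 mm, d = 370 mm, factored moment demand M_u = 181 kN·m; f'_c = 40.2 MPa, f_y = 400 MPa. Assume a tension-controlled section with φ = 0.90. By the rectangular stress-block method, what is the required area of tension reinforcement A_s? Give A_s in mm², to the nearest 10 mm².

M_n = M_u/φ = 181/0.90 = 201.111 kN·m.
With M_n = 0.85 f'_c a b (d − a/2), solve the quadratic for a:
a = d − √(d² − 2M_n/(0.85 f'_c b)) = 370 − √(370² − 2 × 201.111×10⁶/(0.85 × 40.2 × 400)) = 42.17 mm.
A_s = 0.85 f'_c a b / f_y = 0.85 × 40.2 × 42.17 × 400 / 400 = 1440.9 mm².

A_s ≈ 1440 mm²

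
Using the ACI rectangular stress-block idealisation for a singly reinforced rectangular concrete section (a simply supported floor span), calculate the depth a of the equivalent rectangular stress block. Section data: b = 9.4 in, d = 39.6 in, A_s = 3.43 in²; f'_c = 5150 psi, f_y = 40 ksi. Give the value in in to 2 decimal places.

T = A_s f_y = 3.43 × 40 = 137.2 kips.
a = T/(0.85 f'_c b) = 137.2/(0.85 × 5.15 × 9.4) = 3.33 in.

a ≈ 3.33 in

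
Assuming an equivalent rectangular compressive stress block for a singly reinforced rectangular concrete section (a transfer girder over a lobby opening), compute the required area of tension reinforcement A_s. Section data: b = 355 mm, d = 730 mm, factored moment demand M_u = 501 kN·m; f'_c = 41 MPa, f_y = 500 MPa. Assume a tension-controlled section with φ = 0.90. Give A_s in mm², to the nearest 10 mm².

M_n = M_u/φ = 501/0.90 = 556.667 kN·m.
With M_n = 0.85 f'_c a b (d − a/2), solve the quadratic for a:
a = d − √(d² − 2M_n/(0.85 f'_c b)) = 730 − √(730² − 2 × 556.667×10⁶/(0.85 × 41 × 355)) = 64.49 mm.
A_s = 0.85 f'_c a b / f_y = 0.85 × 41 × 64.49 × 355 / 500 = 1595.7 mm².

A_s ≈ 1600 mm²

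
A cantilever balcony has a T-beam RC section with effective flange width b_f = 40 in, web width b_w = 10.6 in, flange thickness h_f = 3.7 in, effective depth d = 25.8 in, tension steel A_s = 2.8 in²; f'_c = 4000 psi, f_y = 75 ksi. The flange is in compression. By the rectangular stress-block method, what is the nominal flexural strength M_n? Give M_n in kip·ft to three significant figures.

Tension: T = A_s f_y = 2.8 × 75 = 210 kips.
Try a within the flange: a = T/(0.85 f'_c b_f) = 210/(0.85 × 4 × 40) = 1.544 in.
Since a = 1.544 ≤ h_f = 3.7 in, the stress block lies entirely in the flange; analyse as a rectangular beam of width b_f.
M_n = T(d − a/2) = 210 × (25.8 − 0.772) = 5255.9 kip·in.
M_n = 5255.9/12 = 437.99 kip·ft.

M_n ≈ 438 kip·ft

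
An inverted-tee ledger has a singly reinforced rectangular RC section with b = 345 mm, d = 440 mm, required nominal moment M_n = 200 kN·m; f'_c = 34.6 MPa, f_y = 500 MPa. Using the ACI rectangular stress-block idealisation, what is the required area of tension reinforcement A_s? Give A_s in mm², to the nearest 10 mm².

A_s ≈ 960 mm²

With M_n = 0.85 f'_c a b (d − a/2), solve the quadratic for a:
a = d − √(d² − 2M_n/(0.85 f'_c b)) = 440 − √(440² − 2 × 200×10⁶/(0.85 × 34.6 × 345)) = 47.35 mm.
A_s = 0.85 f'_c a b / f_y = 0.85 × 34.6 × 47.35 × 345 / 500 = 960.9 mm².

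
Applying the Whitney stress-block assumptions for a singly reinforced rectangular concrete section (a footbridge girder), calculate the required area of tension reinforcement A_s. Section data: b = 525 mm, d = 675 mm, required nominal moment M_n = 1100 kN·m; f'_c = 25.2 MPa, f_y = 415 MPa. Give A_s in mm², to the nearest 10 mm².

A_s ≈ 4470 mm²

With M_n = 0.85 f'_c a b (d − a/2), solve the quadratic for a:
a = d − √(d² − 2M_n/(0.85 f'_c b)) = 675 − √(675² − 2 × 1100×10⁶/(0.85 × 25.2 × 525)) = 165.11 mm.
A_s = 0.85 f'_c a b / f_y = 0.85 × 25.2 × 165.11 × 525 / 415 = 4474.1 mm².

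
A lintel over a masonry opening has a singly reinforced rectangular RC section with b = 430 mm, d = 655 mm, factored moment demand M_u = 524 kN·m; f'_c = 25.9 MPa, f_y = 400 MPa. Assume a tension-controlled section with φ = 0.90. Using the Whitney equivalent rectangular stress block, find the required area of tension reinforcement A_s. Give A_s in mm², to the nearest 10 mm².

M_n = M_u/φ = 524/0.90 = 582.222 kN·m.
With M_n = 0.85 f'_c a b (d − a/2), solve the quadratic for a:
a = d − √(d² − 2M_n/(0.85 f'_c b)) = 655 − √(655² − 2 × 582.222×10⁶/(0.85 × 25.9 × 430)) = 101.81 mm.
A_s = 0.85 f'_c a b / f_y = 0.85 × 25.9 × 101.81 × 430 / 400 = 2409.4 mm².

A_s ≈ 2410 mm²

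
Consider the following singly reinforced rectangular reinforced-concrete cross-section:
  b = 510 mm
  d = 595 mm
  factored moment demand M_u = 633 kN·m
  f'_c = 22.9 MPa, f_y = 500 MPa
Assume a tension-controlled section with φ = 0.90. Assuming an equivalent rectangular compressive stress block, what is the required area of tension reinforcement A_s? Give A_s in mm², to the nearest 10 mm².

M_n = M_u/φ = 633/0.90 = 703.333 kN·m.
With M_n = 0.85 f'_c a b (d − a/2), solve the quadratic for a:
a = d − √(d² − 2M_n/(0.85 f'_c b)) = 595 − √(595² − 2 × 703.333×10⁶/(0.85 × 22.9 × 510)) = 134.21 mm.
A_s = 0.85 f'_c a b / f_y = 0.85 × 22.9 × 134.21 × 510 / 500 = 2664.6 mm².

A_s ≈ 2660 mm²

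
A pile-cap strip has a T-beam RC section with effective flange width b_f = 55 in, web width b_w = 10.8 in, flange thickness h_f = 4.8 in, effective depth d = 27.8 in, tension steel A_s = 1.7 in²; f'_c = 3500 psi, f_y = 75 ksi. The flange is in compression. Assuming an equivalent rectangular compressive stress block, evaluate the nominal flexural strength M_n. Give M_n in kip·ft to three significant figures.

Tension: T = A_s f_y = 1.7 × 75 = 127.5 kips.
Try a within the flange: a = T/(0.85 f'_c b_f) = 127.5/(0.85 × 3.5 × 55) = 0.779 in.
Since a = 0.779 ≤ h_f = 4.8 in, the stress block lies entirely in the flange; analyse as a rectangular beam of width b_f.
M_n = T(d − a/2) = 127.5 × (27.8 − 0.3895) = 3494.8 kip·in.
M_n = 3494.8/12 = 291.23 kip·ft.

M_n ≈ 291 kip·ft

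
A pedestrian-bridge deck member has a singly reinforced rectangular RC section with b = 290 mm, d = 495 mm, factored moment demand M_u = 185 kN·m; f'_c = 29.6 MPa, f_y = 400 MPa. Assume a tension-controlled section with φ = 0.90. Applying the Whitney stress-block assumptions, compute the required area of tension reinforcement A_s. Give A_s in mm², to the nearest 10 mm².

M_n = M_u/φ = 185/0.90 = 205.556 kN·m.
With M_n = 0.85 f'_c a b (d − a/2), solve the quadratic for a:
a = d − √(d² − 2M_n/(0.85 f'_c b)) = 495 − √(495² − 2 × 205.556×10⁶/(0.85 × 29.6 × 290)) = 60.63 mm.
A_s = 0.85 f'_c a b / f_y = 0.85 × 29.6 × 60.63 × 290 / 400 = 1106.0 mm².

A_s ≈ 1110 mm²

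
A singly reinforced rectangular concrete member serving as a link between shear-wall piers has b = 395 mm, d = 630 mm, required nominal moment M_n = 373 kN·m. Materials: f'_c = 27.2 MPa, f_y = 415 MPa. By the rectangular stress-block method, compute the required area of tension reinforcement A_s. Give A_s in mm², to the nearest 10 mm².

A_s ≈ 1510 mm²

With M_n = 0.85 f'_c a b (d − a/2), solve the quadratic for a:
a = d − √(d² − 2M_n/(0.85 f'_c b)) = 630 − √(630² − 2 × 373×10⁶/(0.85 × 27.2 × 395)) = 68.56 mm.
A_s = 0.85 f'_c a b / f_y = 0.85 × 27.2 × 68.56 × 395 / 415 = 1508.7 mm².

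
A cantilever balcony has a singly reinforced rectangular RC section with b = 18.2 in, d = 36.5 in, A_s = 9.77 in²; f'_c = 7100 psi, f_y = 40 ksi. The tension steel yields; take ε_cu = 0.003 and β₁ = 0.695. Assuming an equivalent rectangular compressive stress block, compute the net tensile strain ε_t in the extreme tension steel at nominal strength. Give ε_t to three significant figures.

a = A_s f_y/(0.85 f'_c b) = 3.558 in.
β₁ = 0.695, so c = a/β₁ = 3.558/0.695 = 5.119 in.
From the linear strain diagram with ε_cu = 0.003: ε_t = 0.003 (d − c)/c = 0.003 × (36.5 − 5.119)/5.119 = 0.0184.
Since ε_t ≥ 0.005, the section is tension-controlled.

ε_t ≈ 0.0184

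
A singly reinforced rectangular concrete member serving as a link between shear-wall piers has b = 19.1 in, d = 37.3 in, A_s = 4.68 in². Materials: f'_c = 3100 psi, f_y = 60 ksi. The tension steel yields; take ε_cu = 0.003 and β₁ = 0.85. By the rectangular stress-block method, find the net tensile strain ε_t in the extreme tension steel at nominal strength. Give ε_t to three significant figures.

a = A_s f_y/(0.85 f'_c b) = 5.579 in.
β₁ = 0.85, so c = a/β₁ = 5.579/0.85 = 6.564 in.
From the linear strain diagram with ε_cu = 0.003: ε_t = 0.003 (d − c)/c = 0.003 × (37.3 − 6.564)/6.564 = 0.0140.
Since ε_t ≥ 0.005, the section is tension-controlled.

ε_t ≈ 0.0140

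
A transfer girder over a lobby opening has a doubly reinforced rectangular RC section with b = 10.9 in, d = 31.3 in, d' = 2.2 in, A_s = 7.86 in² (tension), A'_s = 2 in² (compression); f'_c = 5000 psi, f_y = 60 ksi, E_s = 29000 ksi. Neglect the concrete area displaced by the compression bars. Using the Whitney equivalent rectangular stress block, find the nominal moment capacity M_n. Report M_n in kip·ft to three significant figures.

M_n ≈ 1100 kip·ft

Assume both steels yield.
a = (A_s − A'_s) f_y/(0.85 f'_c b) = (7.86 − 2) × 60/(0.85 × 5 × 10.9) = 7.590 in.
c = a/β₁ = 7.590/0.8 = 9.488 in; ε'_s = 0.003(c − d')/c = 0.0023 ≥ ε_y = 0.0021, so the compression steel yields.
M_n = (A_s − A'_s) f_y (d − a/2) + A'_s f_y (d − d') = 351.6 × (31.3 − 3.795) + 120 × (31.3 − 2.2) = 9670.8 + 3492.0 = 13162.8 kip·in = 13162.8/12 = 1096.90 kip·ft.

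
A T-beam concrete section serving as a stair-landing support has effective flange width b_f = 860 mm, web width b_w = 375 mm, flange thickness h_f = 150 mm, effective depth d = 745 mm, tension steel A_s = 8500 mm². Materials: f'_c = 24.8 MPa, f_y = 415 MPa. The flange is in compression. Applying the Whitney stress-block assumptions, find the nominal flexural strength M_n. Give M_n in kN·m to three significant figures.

Tension: T = A_s f_y = 8500 × 415 = 3527500 N.
Try a within the flange: a = T/(0.85 f'_c b_f) = 3527500/(0.85 × 24.8 × 860) = 194.58 mm.
a = 194.58 > h_f = 150 mm: the block extends into the web. Split into flange-overhang and web parts.
C_f = 0.85 f'_c (b_f − b_w) h_f = 0.85 × 24.8 × (860 − 375) × 150 = 1533570 N.
Remaining web compression depth: a_w = (T − C_f)/(0.85 f'_c b_w) = (3527500 − 1533570)/(0.85 × 24.8 × 375) = 252.24 mm.
M_n = C_f(d − h_f/2) + (T − C_f)(d − a_w/2) = 1533570 × (745 − 75) + 1993930 × (745 − 126.12) = 1027.49 + 1234.00 = 2261.49 × 10⁶ N·mm.
M_n = 2261.49 kN·m.

M_n ≈ 2260 kN·m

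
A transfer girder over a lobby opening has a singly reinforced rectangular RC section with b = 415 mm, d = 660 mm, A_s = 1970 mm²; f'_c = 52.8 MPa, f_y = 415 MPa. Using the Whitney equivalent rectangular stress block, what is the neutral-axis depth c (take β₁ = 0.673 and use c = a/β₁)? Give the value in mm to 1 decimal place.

T = A_s f_y = 1970 × 415 = 817550 N = 817.55 kN.
Setting C = 0.85 f'_c a b equal to T: a = 817550/(0.85 × 52.8 × 415) = 43.895 mm.
With β₁ = 0.673, c = a/β₁ = 43.895/0.673 = 65.2 mm.

c ≈ 65.2 mm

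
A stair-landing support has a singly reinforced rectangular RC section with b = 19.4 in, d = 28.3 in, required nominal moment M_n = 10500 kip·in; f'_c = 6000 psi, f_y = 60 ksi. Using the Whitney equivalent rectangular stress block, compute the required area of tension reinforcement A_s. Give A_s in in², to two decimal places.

From M_n = 0.85 f'_c a b (d − a/2):
a = d − √(d² − 2M_n/(0.85 f'_c b)) = 28.3 − √(28.3² − 2 × 10500/(0.85 × 6 × 19.4)) = 4.038 in.
A_s = 0.85 f'_c a b / f_y = 0.85 × 6 × 4.038 × 19.4 / 60 = 6.659 in².

A_s ≈ 6.66 in²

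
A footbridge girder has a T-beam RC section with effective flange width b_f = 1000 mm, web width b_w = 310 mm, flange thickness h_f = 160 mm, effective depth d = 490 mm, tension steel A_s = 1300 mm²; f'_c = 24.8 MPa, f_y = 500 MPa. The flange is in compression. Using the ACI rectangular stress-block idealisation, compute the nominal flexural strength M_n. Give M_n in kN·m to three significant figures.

M_n ≈ 308 kN·m

Tension: T = A_s f_y = 1300 × 500 = 650000 N.
Try a within the flange: a = T/(0.85 f'_c b_f) = 650000/(0.85 × 24.8 × 1000) = 30.83 mm.
Since a = 30.83 ≤ h_f = 160 mm, the stress block lies entirely in the flange; analyse as a rectangular beam of width b_f.
M_n = T(d − a/2) = 650000 × (490 − 15.415) = 308.48 × 10⁶ N·mm.
M_n = 308.48 kN·m.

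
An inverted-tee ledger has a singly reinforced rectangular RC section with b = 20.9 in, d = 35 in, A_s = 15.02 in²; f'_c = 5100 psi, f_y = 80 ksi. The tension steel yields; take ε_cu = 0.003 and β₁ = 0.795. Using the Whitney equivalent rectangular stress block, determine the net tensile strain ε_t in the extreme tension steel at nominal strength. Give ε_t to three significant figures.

ε_t ≈ 0.00329

a = A_s f_y/(0.85 f'_c b) = 13.262 in.
β₁ = 0.795, so c = a/β₁ = 13.262/0.795 = 16.682 in.
From the linear strain diagram with ε_cu = 0.003: ε_t = 0.003 (d − c)/c = 0.003 × (35 − 16.682)/16.682 = 0.00329.
ε_t < 0.004 — the section is over-reinforced for flexure under ACI limits.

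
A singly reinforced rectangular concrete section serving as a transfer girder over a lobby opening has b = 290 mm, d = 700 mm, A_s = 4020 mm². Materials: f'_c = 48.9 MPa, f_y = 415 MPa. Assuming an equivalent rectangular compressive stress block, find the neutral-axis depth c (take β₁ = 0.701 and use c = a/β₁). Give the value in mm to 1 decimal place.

c ≈ 197.4 mm

T = A_s f_y = 4020 × 415 = 1668300 N = 1668.3 kN.
Setting C = 0.85 f'_c a b equal to T: a = 1668300/(0.85 × 48.9 × 290) = 138.404 mm.
With β₁ = 0.701, c = a/β₁ = 138.404/0.701 = 197.4 mm.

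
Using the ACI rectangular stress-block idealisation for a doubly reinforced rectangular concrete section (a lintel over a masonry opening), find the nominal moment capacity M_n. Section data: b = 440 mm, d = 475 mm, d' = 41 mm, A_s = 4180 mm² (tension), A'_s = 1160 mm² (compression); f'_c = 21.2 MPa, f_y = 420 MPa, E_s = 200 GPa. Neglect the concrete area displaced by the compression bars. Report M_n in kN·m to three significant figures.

M_n ≈ 712 kN·m

Assume both tension and compression steel yield.
Net tension couple steel: A_s − A'_s = 3020 mm².
a = (A_s − A'_s) f_y / (0.85 f'_c b) = 1268400/(0.85 × 21.2 × 440) = 159.97 mm.
c = a/β₁ = 159.97/0.85 = 188.20 mm; ε'_s = 0.003(c − d')/c = 0.0023 ≥ f_y/E_s = 0.0021, so compression steel does yield.
M_n = (A_s − A'_s) f_y (d − a/2) + A'_s f_y (d − d') = [1268400 × (475 − 79.985) + 487200 × (475 − 41)] × 10⁻⁶ = 501.04 + 211.44 = 712.48 kN·m.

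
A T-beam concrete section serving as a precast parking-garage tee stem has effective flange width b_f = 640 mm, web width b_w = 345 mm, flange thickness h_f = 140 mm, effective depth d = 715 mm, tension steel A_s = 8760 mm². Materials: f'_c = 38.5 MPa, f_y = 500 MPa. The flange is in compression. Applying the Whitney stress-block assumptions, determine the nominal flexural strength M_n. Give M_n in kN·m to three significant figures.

Tension: T = A_s f_y = 8760 × 500 = 4380000 N.
Try a within the flange: a = T/(0.85 f'_c b_f) = 4380000/(0.85 × 38.5 × 640) = 209.13 mm.
a = 209.13 > h_f = 140 mm: the block extends into the web. Split into flange-overhang and web parts.
C_f = 0.85 f'_c (b_f − b_w) h_f = 0.85 × 38.5 × (640 − 345) × 140 = 1351543 N.
Remaining web compression depth: a_w = (T − C_f)/(0.85 f'_c b_w) = (4380000 − 1351543)/(0.85 × 38.5 × 345) = 268.24 mm.
M_n = C_f(d − h_f/2) + (T − C_f)(d − a_w/2) = 1351543 × (715 − 70) + 3028457 × (715 − 134.12) = 871.75 + 1759.17 = 2630.92 × 10⁶ N·mm.
M_n = 2630.92 kN·m.

M_n ≈ 2630 kN·m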